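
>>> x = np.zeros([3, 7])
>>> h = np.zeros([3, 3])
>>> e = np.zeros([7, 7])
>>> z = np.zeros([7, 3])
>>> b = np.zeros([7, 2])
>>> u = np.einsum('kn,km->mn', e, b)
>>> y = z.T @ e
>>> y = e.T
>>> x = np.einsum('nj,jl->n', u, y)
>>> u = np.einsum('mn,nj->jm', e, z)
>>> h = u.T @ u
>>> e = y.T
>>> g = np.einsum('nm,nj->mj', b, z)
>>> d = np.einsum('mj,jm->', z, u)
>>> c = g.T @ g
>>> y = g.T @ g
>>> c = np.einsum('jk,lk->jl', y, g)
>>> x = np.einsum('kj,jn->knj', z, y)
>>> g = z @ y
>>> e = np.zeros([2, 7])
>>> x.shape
(7, 3, 3)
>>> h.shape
(7, 7)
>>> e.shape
(2, 7)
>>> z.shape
(7, 3)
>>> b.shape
(7, 2)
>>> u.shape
(3, 7)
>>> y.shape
(3, 3)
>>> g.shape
(7, 3)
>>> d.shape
()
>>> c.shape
(3, 2)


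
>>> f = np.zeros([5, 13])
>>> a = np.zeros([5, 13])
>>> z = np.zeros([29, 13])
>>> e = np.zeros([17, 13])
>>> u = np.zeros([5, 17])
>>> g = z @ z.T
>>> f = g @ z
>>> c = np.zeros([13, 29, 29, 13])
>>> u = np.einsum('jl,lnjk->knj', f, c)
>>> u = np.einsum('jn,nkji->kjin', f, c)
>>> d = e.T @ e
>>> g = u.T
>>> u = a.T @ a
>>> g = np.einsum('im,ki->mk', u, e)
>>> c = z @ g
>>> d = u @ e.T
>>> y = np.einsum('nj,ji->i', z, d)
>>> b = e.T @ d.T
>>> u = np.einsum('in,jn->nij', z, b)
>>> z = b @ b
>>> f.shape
(29, 13)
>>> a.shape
(5, 13)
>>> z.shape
(13, 13)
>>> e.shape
(17, 13)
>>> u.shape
(13, 29, 13)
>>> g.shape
(13, 17)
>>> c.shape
(29, 17)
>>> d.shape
(13, 17)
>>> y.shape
(17,)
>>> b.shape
(13, 13)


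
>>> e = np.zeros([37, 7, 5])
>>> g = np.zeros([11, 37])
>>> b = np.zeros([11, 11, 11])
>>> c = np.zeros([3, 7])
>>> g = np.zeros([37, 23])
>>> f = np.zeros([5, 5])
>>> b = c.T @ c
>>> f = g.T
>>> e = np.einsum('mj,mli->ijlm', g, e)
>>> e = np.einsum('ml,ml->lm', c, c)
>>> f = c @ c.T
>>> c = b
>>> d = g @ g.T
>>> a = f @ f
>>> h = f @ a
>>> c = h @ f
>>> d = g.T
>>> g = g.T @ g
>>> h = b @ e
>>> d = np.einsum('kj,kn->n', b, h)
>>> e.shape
(7, 3)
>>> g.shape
(23, 23)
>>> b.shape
(7, 7)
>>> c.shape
(3, 3)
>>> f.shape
(3, 3)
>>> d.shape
(3,)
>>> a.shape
(3, 3)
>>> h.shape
(7, 3)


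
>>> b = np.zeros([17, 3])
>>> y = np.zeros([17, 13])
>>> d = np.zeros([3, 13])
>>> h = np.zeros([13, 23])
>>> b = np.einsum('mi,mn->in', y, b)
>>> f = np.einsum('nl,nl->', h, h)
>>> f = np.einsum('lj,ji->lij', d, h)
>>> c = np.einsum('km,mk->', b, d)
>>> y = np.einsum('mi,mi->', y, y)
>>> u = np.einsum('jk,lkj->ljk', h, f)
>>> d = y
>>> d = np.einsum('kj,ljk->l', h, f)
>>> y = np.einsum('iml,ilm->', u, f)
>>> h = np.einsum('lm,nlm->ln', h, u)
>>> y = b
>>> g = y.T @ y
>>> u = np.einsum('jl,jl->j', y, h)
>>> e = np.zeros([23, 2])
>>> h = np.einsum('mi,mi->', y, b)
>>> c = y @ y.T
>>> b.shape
(13, 3)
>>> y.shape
(13, 3)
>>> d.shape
(3,)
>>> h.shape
()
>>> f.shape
(3, 23, 13)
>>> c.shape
(13, 13)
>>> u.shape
(13,)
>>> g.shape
(3, 3)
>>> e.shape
(23, 2)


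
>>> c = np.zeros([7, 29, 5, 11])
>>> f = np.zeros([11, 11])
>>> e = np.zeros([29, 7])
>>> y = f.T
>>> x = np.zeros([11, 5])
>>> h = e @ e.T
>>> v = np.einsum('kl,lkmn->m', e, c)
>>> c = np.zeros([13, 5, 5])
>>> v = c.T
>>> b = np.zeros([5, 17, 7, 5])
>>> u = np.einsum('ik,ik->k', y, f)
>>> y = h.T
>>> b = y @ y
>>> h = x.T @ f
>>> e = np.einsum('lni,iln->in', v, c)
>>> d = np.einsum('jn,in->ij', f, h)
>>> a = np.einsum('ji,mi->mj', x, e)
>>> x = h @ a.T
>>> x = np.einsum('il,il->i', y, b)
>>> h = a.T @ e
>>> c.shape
(13, 5, 5)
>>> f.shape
(11, 11)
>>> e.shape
(13, 5)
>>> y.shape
(29, 29)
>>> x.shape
(29,)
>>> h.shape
(11, 5)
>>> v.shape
(5, 5, 13)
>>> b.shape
(29, 29)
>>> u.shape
(11,)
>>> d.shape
(5, 11)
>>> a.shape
(13, 11)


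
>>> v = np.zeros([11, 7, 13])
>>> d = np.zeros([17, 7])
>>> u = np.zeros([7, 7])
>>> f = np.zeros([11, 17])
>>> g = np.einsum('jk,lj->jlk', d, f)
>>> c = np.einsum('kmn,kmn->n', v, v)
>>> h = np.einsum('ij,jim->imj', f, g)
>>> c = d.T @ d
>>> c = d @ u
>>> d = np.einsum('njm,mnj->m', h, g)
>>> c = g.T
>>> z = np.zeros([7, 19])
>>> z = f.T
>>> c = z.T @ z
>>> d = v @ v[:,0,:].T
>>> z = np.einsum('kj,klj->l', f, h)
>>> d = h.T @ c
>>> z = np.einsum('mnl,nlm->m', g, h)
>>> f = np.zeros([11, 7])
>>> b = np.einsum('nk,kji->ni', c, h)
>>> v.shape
(11, 7, 13)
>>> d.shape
(17, 7, 11)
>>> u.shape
(7, 7)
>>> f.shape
(11, 7)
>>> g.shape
(17, 11, 7)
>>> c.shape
(11, 11)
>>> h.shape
(11, 7, 17)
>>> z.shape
(17,)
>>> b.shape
(11, 17)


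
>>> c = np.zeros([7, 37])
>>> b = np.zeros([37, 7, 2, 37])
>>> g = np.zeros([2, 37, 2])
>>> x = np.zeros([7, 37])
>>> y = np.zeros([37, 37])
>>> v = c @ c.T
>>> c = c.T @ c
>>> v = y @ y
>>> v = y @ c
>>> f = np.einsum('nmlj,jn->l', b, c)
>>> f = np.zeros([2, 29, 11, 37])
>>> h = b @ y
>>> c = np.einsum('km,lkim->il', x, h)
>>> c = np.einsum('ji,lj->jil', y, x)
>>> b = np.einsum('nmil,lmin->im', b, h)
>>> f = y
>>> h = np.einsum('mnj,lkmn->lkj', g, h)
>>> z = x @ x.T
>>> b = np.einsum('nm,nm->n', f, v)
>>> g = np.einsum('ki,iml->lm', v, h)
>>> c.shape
(37, 37, 7)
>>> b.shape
(37,)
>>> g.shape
(2, 7)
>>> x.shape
(7, 37)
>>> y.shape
(37, 37)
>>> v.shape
(37, 37)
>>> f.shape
(37, 37)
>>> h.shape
(37, 7, 2)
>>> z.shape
(7, 7)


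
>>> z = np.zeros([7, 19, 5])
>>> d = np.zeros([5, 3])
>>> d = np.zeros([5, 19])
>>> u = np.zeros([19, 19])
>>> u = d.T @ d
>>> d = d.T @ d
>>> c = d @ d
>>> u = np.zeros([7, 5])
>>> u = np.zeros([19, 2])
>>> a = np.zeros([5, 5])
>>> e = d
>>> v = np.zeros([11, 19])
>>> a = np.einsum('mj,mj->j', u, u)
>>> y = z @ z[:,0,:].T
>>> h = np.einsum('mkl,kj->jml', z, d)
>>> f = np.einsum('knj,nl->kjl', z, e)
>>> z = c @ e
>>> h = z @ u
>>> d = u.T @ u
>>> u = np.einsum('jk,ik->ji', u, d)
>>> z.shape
(19, 19)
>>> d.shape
(2, 2)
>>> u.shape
(19, 2)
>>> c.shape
(19, 19)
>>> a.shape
(2,)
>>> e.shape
(19, 19)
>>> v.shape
(11, 19)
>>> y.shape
(7, 19, 7)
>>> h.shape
(19, 2)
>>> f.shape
(7, 5, 19)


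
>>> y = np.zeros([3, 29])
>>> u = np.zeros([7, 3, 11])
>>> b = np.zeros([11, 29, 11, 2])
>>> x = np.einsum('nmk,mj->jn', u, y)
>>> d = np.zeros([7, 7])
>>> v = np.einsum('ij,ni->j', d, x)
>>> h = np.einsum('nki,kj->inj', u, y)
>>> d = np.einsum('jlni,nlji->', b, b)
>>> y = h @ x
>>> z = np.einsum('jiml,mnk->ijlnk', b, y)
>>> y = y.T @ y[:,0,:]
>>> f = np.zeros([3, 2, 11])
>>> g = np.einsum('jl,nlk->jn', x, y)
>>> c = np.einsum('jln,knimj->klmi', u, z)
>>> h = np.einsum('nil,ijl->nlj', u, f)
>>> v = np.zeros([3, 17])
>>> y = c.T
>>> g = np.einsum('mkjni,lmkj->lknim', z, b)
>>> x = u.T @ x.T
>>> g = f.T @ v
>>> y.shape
(2, 7, 3, 29)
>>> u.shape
(7, 3, 11)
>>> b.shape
(11, 29, 11, 2)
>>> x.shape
(11, 3, 29)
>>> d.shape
()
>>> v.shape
(3, 17)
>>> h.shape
(7, 11, 2)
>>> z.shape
(29, 11, 2, 7, 7)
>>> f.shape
(3, 2, 11)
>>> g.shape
(11, 2, 17)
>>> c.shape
(29, 3, 7, 2)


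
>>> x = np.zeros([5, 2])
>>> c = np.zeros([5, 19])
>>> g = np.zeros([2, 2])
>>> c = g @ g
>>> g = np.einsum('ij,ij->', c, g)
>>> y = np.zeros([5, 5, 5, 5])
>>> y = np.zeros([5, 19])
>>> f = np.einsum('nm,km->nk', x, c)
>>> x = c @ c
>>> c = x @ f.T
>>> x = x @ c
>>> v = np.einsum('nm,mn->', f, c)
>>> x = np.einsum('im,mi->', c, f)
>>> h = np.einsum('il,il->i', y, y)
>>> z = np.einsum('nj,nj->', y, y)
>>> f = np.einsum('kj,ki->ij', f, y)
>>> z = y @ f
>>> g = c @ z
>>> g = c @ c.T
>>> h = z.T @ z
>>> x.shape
()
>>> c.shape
(2, 5)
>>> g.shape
(2, 2)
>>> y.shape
(5, 19)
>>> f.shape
(19, 2)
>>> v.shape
()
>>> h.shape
(2, 2)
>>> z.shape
(5, 2)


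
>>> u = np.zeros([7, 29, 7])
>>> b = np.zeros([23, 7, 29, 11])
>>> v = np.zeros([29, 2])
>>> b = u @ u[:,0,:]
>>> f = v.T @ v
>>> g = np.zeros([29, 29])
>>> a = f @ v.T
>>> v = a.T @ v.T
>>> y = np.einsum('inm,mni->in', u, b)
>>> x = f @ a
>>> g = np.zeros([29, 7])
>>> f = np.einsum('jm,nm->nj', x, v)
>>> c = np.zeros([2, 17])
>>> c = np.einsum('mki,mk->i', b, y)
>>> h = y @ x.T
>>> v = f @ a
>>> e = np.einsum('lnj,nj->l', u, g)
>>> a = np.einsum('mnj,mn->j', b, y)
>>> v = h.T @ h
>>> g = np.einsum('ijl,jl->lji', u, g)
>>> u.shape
(7, 29, 7)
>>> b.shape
(7, 29, 7)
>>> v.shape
(2, 2)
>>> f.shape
(29, 2)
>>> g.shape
(7, 29, 7)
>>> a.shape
(7,)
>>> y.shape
(7, 29)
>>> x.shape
(2, 29)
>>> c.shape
(7,)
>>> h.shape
(7, 2)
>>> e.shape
(7,)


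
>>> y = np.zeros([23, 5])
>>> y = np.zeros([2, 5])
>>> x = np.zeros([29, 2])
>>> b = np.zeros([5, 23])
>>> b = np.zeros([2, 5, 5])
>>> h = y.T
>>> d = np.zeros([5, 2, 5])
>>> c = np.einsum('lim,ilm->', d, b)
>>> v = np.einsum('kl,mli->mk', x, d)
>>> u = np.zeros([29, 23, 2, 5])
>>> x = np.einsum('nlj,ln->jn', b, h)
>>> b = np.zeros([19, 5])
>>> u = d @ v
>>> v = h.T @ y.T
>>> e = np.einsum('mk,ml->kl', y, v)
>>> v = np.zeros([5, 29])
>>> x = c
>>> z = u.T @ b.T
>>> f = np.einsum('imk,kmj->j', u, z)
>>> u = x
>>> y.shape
(2, 5)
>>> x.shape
()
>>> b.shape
(19, 5)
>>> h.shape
(5, 2)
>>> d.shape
(5, 2, 5)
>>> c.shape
()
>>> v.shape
(5, 29)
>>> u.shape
()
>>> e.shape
(5, 2)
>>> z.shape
(29, 2, 19)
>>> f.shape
(19,)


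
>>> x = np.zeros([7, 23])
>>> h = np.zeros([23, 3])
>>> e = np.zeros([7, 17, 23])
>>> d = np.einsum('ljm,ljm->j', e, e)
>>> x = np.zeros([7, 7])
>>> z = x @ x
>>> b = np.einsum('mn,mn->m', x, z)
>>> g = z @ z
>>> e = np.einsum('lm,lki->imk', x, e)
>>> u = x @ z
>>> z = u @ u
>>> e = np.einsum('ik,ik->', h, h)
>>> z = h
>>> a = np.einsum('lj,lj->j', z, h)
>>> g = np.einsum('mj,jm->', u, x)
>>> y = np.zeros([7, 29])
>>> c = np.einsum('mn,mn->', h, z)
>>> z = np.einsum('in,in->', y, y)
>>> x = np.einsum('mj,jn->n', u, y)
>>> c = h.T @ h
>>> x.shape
(29,)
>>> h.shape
(23, 3)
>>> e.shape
()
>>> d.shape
(17,)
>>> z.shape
()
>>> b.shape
(7,)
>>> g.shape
()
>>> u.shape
(7, 7)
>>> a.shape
(3,)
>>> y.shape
(7, 29)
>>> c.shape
(3, 3)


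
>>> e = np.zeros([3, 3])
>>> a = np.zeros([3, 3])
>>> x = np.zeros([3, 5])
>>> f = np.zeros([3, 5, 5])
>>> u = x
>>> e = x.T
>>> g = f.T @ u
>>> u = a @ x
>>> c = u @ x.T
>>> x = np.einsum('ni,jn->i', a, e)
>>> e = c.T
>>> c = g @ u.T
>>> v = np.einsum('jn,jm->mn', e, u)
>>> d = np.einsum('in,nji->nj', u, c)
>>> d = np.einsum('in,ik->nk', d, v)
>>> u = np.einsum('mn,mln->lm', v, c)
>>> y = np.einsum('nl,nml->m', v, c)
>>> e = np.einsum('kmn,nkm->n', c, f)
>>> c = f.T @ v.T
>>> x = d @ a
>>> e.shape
(3,)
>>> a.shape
(3, 3)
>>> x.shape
(5, 3)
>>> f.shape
(3, 5, 5)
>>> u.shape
(5, 5)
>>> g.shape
(5, 5, 5)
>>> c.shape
(5, 5, 5)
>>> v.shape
(5, 3)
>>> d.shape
(5, 3)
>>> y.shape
(5,)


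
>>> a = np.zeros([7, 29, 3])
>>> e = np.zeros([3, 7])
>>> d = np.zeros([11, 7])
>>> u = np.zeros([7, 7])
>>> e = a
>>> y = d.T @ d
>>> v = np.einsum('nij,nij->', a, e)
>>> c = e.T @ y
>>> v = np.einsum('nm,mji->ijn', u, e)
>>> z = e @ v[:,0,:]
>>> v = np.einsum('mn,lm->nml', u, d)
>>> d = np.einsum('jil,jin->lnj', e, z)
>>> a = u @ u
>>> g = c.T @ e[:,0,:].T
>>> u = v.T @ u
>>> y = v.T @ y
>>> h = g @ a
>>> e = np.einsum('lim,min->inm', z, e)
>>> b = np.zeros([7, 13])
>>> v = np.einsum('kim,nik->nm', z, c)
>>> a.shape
(7, 7)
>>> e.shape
(29, 3, 7)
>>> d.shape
(3, 7, 7)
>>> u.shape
(11, 7, 7)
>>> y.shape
(11, 7, 7)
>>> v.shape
(3, 7)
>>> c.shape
(3, 29, 7)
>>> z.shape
(7, 29, 7)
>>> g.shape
(7, 29, 7)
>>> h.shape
(7, 29, 7)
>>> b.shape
(7, 13)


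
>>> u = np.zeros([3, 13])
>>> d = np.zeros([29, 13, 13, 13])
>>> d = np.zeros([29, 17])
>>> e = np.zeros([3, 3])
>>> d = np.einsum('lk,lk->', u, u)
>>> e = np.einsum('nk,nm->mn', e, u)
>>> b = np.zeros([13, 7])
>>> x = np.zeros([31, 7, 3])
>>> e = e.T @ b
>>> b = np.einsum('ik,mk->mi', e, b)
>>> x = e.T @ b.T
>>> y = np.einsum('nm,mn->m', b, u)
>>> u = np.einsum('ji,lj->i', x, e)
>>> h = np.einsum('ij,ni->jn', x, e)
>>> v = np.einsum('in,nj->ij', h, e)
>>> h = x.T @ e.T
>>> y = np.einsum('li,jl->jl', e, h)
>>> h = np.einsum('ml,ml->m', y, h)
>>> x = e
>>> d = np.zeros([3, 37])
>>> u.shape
(13,)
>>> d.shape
(3, 37)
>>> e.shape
(3, 7)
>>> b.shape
(13, 3)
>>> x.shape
(3, 7)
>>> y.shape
(13, 3)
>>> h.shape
(13,)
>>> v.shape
(13, 7)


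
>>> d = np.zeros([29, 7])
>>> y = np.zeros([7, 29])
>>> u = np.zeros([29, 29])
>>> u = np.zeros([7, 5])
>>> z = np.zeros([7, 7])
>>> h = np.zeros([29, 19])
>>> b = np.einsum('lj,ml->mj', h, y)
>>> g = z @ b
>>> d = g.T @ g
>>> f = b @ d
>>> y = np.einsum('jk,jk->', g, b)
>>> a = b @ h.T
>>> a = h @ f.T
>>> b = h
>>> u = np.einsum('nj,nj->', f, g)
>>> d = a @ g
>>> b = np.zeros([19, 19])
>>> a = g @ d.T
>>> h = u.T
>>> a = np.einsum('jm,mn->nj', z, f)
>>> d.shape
(29, 19)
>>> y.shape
()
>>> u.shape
()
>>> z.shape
(7, 7)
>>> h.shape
()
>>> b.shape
(19, 19)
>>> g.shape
(7, 19)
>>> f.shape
(7, 19)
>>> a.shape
(19, 7)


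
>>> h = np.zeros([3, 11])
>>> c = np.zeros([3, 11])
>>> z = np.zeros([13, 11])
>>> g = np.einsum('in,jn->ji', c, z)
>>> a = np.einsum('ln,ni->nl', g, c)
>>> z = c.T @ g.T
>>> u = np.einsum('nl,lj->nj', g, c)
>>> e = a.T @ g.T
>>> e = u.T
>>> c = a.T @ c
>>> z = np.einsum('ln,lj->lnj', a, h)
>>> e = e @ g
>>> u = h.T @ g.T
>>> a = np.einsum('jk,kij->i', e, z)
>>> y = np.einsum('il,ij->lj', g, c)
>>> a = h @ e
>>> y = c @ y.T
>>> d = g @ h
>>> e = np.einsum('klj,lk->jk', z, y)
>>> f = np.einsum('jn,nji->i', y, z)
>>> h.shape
(3, 11)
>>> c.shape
(13, 11)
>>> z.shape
(3, 13, 11)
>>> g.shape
(13, 3)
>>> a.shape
(3, 3)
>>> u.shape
(11, 13)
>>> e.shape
(11, 3)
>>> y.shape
(13, 3)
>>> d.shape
(13, 11)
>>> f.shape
(11,)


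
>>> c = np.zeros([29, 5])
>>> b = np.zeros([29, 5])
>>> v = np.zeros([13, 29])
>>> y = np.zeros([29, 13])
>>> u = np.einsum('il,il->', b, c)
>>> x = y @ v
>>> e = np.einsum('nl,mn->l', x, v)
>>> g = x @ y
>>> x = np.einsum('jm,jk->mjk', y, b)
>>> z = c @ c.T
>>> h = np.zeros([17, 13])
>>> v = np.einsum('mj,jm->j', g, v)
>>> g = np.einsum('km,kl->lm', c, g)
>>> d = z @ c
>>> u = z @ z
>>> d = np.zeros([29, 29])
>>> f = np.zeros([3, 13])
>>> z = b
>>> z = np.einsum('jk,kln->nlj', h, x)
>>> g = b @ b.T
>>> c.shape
(29, 5)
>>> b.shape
(29, 5)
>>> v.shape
(13,)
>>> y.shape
(29, 13)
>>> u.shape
(29, 29)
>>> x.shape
(13, 29, 5)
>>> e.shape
(29,)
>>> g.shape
(29, 29)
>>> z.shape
(5, 29, 17)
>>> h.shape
(17, 13)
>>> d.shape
(29, 29)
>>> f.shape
(3, 13)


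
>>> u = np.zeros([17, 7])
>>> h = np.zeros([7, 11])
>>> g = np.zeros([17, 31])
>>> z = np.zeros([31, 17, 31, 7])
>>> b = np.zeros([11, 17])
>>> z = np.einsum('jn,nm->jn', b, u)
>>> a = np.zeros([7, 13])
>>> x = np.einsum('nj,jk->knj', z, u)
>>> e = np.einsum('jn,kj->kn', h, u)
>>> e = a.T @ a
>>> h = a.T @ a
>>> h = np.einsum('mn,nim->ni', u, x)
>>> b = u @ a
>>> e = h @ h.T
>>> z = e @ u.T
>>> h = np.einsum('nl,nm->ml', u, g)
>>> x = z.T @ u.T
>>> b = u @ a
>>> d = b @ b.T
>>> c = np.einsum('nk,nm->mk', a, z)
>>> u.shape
(17, 7)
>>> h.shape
(31, 7)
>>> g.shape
(17, 31)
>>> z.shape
(7, 17)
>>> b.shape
(17, 13)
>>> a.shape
(7, 13)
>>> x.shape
(17, 17)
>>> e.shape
(7, 7)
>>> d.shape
(17, 17)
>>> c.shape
(17, 13)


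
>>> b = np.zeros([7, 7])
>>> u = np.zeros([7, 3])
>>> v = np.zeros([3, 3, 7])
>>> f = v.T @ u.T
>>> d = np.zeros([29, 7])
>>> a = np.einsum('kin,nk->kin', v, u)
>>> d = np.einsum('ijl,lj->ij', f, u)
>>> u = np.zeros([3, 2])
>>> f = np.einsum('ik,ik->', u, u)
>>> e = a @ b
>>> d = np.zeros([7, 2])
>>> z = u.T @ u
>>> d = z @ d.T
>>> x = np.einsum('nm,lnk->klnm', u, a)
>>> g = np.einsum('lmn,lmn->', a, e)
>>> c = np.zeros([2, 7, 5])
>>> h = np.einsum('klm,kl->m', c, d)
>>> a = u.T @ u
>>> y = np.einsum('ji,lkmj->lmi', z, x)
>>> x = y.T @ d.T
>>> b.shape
(7, 7)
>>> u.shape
(3, 2)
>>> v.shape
(3, 3, 7)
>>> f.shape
()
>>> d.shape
(2, 7)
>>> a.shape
(2, 2)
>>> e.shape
(3, 3, 7)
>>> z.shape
(2, 2)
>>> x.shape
(2, 3, 2)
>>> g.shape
()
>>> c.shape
(2, 7, 5)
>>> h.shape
(5,)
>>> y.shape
(7, 3, 2)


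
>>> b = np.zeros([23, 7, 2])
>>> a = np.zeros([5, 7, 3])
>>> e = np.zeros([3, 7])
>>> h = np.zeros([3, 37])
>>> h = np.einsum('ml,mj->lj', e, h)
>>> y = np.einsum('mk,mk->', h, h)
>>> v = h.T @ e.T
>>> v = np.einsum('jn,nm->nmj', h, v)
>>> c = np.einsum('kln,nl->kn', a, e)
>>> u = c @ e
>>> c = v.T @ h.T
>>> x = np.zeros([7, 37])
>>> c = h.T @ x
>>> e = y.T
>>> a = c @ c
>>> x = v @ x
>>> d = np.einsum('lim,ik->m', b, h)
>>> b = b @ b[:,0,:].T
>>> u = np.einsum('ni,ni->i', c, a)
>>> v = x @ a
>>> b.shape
(23, 7, 23)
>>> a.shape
(37, 37)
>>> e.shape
()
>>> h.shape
(7, 37)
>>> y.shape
()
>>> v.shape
(37, 3, 37)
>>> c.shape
(37, 37)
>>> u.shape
(37,)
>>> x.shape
(37, 3, 37)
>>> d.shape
(2,)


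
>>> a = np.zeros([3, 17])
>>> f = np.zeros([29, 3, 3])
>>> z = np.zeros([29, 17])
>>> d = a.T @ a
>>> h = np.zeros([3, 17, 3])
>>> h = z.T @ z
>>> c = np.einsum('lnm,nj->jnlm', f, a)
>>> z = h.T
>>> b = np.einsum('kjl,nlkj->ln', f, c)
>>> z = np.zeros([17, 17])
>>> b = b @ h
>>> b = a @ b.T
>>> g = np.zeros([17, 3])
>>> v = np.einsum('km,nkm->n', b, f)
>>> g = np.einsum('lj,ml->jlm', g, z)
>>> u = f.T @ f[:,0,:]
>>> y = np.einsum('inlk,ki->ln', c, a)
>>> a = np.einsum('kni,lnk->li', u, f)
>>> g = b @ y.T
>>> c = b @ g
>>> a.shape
(29, 3)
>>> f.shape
(29, 3, 3)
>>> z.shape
(17, 17)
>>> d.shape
(17, 17)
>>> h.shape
(17, 17)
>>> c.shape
(3, 29)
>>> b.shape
(3, 3)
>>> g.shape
(3, 29)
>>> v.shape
(29,)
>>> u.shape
(3, 3, 3)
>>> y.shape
(29, 3)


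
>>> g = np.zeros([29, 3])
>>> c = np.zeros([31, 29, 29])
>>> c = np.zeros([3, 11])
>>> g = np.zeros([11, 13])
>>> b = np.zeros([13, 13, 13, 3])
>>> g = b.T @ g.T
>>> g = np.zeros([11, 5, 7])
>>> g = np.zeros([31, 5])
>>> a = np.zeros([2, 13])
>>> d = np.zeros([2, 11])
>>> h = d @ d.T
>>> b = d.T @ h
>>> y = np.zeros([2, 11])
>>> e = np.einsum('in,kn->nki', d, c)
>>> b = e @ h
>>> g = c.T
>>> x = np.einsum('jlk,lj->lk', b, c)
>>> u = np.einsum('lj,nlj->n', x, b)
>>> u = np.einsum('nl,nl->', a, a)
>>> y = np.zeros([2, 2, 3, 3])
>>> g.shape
(11, 3)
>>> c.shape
(3, 11)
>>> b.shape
(11, 3, 2)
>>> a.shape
(2, 13)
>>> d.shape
(2, 11)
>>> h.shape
(2, 2)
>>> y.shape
(2, 2, 3, 3)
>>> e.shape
(11, 3, 2)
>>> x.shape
(3, 2)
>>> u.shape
()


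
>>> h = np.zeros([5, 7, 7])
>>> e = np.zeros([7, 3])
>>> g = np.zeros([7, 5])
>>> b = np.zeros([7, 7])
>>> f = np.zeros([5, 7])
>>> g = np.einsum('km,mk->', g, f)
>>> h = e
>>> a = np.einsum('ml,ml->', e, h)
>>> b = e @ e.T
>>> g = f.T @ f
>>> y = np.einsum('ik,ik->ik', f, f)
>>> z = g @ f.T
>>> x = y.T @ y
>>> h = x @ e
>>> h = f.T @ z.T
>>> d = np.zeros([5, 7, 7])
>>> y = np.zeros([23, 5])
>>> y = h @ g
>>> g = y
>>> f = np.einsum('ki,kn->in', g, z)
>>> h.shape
(7, 7)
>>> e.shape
(7, 3)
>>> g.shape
(7, 7)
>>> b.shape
(7, 7)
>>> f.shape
(7, 5)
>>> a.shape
()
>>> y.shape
(7, 7)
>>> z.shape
(7, 5)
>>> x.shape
(7, 7)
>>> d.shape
(5, 7, 7)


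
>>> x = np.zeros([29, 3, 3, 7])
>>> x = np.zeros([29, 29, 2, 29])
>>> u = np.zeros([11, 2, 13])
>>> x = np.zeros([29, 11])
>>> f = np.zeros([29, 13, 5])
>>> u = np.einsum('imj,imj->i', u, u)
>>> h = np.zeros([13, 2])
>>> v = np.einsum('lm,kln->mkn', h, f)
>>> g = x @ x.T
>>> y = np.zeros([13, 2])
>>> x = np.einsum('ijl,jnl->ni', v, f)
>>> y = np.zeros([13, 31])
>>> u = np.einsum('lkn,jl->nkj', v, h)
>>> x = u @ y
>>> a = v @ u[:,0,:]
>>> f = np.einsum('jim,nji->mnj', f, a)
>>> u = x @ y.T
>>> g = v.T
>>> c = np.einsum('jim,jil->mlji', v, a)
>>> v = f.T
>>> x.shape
(5, 29, 31)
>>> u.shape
(5, 29, 13)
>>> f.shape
(5, 2, 29)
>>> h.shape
(13, 2)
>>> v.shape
(29, 2, 5)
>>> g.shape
(5, 29, 2)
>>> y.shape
(13, 31)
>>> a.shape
(2, 29, 13)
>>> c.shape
(5, 13, 2, 29)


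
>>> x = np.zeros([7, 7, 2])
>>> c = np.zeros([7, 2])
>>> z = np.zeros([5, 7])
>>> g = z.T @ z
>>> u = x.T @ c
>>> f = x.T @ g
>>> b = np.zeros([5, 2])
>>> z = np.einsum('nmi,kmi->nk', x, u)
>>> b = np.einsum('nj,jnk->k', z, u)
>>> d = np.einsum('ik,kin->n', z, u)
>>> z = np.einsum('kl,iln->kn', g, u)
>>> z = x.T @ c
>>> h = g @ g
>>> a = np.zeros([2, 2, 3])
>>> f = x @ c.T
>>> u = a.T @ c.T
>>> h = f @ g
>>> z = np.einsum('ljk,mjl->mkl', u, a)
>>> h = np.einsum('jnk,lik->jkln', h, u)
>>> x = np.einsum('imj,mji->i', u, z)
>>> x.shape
(3,)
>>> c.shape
(7, 2)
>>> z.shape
(2, 7, 3)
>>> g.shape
(7, 7)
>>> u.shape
(3, 2, 7)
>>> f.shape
(7, 7, 7)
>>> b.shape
(2,)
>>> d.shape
(2,)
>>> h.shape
(7, 7, 3, 7)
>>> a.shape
(2, 2, 3)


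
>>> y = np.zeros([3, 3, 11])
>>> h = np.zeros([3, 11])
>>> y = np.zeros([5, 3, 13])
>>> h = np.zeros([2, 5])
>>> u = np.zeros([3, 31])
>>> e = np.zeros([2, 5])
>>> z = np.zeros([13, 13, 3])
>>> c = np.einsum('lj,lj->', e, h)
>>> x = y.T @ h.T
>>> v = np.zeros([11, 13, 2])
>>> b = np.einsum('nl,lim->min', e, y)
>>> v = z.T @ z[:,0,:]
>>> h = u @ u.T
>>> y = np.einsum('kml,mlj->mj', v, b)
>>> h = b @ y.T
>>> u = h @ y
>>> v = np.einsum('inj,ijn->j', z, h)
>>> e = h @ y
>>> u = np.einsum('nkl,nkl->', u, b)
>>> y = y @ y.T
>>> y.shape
(13, 13)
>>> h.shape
(13, 3, 13)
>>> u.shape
()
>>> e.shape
(13, 3, 2)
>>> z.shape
(13, 13, 3)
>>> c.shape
()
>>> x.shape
(13, 3, 2)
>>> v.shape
(3,)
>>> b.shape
(13, 3, 2)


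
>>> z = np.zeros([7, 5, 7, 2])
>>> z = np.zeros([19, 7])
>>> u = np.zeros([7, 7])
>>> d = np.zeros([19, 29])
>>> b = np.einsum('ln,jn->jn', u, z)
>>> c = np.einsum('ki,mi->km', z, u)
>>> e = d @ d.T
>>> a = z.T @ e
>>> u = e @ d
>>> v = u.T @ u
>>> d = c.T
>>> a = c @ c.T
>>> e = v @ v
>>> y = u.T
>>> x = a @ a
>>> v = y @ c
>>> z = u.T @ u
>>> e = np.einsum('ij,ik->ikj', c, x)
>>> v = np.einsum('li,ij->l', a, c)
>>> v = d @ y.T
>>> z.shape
(29, 29)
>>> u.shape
(19, 29)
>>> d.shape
(7, 19)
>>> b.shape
(19, 7)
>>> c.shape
(19, 7)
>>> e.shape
(19, 19, 7)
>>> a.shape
(19, 19)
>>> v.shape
(7, 29)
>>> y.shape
(29, 19)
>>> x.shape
(19, 19)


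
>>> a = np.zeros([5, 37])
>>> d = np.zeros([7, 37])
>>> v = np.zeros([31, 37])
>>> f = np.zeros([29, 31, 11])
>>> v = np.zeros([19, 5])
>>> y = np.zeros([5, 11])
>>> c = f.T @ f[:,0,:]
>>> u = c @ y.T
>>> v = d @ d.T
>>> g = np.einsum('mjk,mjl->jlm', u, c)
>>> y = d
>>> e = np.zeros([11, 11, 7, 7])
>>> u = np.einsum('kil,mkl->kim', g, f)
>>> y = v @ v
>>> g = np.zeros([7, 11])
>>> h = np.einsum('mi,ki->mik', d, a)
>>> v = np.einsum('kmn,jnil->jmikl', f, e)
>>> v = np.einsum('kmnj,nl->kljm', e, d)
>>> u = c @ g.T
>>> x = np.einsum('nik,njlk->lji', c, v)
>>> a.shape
(5, 37)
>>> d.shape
(7, 37)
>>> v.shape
(11, 37, 7, 11)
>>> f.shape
(29, 31, 11)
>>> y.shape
(7, 7)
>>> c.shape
(11, 31, 11)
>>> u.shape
(11, 31, 7)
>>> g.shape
(7, 11)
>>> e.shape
(11, 11, 7, 7)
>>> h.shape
(7, 37, 5)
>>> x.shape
(7, 37, 31)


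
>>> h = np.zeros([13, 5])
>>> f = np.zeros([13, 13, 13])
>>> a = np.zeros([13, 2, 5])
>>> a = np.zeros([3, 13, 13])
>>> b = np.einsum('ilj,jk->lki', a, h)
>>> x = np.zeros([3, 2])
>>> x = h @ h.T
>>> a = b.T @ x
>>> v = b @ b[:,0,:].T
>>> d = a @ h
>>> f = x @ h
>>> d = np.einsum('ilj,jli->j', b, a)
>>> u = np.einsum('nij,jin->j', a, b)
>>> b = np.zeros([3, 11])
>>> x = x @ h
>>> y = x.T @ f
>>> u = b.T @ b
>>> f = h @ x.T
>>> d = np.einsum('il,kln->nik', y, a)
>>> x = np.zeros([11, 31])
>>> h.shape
(13, 5)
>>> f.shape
(13, 13)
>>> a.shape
(3, 5, 13)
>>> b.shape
(3, 11)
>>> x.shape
(11, 31)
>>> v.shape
(13, 5, 13)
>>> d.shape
(13, 5, 3)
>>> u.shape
(11, 11)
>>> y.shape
(5, 5)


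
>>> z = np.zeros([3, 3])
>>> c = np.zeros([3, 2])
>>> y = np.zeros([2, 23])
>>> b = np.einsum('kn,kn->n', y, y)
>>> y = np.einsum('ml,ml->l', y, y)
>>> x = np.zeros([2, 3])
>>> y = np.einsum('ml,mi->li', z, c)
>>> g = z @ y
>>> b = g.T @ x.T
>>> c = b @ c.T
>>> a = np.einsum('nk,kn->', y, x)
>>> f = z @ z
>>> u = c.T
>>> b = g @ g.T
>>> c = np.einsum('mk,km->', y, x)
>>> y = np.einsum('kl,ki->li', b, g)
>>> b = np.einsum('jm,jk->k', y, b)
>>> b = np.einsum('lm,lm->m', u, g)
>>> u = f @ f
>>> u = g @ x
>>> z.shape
(3, 3)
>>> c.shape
()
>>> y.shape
(3, 2)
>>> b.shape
(2,)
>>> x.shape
(2, 3)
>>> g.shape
(3, 2)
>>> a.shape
()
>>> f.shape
(3, 3)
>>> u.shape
(3, 3)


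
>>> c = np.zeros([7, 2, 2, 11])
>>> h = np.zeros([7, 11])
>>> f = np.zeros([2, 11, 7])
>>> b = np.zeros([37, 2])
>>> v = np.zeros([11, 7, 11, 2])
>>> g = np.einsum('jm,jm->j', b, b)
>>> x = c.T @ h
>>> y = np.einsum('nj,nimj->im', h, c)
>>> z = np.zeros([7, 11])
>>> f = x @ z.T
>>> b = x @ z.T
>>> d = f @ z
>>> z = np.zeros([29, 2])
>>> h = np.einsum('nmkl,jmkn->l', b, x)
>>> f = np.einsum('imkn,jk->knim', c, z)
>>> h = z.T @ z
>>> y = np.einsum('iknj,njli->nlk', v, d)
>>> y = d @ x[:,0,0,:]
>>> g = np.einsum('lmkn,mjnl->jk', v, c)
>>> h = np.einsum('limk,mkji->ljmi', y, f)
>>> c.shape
(7, 2, 2, 11)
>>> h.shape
(11, 7, 2, 2)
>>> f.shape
(2, 11, 7, 2)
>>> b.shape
(11, 2, 2, 7)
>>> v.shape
(11, 7, 11, 2)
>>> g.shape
(2, 11)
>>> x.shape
(11, 2, 2, 11)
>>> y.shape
(11, 2, 2, 11)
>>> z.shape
(29, 2)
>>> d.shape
(11, 2, 2, 11)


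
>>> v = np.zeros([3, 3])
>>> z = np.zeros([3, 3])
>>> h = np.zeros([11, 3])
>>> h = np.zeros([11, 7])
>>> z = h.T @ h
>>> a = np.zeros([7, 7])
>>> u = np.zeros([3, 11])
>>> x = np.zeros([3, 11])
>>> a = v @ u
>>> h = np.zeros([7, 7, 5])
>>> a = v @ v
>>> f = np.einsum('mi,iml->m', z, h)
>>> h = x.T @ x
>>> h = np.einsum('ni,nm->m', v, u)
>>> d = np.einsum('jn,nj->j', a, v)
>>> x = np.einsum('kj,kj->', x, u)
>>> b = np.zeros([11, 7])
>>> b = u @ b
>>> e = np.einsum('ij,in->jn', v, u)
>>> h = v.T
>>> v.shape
(3, 3)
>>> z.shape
(7, 7)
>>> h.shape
(3, 3)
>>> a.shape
(3, 3)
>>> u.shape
(3, 11)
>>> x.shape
()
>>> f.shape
(7,)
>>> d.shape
(3,)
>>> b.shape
(3, 7)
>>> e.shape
(3, 11)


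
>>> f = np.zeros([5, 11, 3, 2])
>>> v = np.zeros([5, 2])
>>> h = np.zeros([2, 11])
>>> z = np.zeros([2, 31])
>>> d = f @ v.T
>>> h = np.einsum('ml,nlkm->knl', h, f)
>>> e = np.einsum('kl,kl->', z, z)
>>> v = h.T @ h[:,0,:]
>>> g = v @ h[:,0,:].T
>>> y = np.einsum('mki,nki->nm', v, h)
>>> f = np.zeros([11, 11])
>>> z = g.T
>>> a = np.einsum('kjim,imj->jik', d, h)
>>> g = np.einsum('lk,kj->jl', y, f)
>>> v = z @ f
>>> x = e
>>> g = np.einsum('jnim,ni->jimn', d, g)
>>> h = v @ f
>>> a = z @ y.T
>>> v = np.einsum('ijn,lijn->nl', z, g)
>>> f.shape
(11, 11)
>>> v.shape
(11, 5)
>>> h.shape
(3, 5, 11)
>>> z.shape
(3, 5, 11)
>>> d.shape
(5, 11, 3, 5)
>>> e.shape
()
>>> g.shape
(5, 3, 5, 11)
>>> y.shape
(3, 11)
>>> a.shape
(3, 5, 3)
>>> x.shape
()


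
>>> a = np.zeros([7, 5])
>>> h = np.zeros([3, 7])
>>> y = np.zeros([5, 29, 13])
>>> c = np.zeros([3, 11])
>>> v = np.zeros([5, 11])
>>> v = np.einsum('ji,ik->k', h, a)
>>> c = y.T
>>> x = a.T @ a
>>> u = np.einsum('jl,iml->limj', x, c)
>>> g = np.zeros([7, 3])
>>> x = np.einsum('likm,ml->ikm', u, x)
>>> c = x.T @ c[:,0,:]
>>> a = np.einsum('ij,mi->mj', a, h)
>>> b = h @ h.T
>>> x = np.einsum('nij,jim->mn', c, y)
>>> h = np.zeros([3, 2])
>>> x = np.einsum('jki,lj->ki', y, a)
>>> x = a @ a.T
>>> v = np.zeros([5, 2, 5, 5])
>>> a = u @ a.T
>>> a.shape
(5, 13, 29, 3)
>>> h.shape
(3, 2)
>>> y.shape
(5, 29, 13)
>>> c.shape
(5, 29, 5)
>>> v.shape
(5, 2, 5, 5)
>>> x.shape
(3, 3)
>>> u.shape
(5, 13, 29, 5)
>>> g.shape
(7, 3)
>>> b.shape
(3, 3)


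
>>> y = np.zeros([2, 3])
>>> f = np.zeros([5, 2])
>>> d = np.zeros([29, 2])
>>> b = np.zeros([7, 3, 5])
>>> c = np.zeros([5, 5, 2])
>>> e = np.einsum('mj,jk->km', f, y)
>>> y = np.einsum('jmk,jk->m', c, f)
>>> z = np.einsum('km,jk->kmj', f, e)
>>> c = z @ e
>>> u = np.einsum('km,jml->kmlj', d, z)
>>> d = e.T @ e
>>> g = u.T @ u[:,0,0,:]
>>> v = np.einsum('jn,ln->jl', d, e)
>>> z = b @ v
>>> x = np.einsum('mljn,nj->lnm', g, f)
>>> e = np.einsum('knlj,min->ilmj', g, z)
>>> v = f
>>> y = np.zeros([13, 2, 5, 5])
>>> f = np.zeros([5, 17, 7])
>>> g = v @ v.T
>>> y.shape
(13, 2, 5, 5)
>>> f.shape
(5, 17, 7)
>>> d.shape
(5, 5)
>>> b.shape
(7, 3, 5)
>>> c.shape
(5, 2, 5)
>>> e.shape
(3, 2, 7, 5)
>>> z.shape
(7, 3, 3)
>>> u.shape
(29, 2, 3, 5)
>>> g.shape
(5, 5)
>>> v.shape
(5, 2)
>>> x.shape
(3, 5, 5)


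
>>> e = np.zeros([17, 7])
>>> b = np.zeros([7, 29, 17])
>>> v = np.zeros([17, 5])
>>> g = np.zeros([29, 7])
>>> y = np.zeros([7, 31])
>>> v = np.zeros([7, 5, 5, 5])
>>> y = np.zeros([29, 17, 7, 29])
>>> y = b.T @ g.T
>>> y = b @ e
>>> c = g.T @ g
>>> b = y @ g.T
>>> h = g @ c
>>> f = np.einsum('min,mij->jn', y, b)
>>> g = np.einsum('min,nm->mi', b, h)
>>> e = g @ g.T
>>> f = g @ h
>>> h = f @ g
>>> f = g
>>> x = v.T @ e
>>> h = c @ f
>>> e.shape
(7, 7)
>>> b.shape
(7, 29, 29)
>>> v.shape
(7, 5, 5, 5)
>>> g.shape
(7, 29)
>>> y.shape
(7, 29, 7)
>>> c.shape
(7, 7)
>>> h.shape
(7, 29)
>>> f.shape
(7, 29)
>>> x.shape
(5, 5, 5, 7)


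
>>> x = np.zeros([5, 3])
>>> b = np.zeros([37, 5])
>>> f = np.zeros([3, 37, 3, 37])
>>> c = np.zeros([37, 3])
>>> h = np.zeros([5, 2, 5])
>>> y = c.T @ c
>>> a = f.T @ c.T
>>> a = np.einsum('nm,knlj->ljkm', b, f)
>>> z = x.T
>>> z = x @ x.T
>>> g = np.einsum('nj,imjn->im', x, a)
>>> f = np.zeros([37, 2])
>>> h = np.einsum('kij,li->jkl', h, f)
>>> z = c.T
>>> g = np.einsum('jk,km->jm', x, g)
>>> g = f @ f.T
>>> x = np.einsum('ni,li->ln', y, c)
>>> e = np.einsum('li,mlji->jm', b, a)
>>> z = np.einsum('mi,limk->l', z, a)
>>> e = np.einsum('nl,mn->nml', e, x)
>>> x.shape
(37, 3)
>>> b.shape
(37, 5)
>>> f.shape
(37, 2)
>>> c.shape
(37, 3)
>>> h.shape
(5, 5, 37)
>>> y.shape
(3, 3)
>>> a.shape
(3, 37, 3, 5)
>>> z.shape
(3,)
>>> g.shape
(37, 37)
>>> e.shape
(3, 37, 3)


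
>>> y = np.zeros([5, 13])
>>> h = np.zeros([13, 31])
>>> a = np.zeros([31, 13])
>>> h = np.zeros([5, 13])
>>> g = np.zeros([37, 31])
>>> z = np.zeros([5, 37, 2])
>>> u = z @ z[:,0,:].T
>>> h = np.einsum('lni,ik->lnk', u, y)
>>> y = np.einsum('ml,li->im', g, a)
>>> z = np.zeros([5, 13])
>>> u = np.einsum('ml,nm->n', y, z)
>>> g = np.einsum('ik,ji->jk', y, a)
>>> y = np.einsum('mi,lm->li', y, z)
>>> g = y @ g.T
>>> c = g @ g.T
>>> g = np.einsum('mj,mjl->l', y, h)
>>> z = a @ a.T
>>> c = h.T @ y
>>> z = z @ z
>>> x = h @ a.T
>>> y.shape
(5, 37)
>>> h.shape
(5, 37, 13)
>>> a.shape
(31, 13)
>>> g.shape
(13,)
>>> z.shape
(31, 31)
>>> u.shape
(5,)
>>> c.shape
(13, 37, 37)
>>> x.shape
(5, 37, 31)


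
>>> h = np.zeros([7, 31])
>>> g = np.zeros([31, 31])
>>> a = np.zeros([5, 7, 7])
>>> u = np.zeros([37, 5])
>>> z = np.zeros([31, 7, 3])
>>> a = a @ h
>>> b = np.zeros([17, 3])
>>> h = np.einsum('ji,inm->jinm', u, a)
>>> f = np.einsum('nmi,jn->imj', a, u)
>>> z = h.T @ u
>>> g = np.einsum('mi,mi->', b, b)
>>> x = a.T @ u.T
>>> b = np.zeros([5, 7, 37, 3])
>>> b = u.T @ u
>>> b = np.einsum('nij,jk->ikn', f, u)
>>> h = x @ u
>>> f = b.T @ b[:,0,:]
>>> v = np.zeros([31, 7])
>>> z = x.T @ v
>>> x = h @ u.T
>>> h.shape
(31, 7, 5)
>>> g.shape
()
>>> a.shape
(5, 7, 31)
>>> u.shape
(37, 5)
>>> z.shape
(37, 7, 7)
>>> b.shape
(7, 5, 31)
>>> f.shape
(31, 5, 31)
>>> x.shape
(31, 7, 37)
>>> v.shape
(31, 7)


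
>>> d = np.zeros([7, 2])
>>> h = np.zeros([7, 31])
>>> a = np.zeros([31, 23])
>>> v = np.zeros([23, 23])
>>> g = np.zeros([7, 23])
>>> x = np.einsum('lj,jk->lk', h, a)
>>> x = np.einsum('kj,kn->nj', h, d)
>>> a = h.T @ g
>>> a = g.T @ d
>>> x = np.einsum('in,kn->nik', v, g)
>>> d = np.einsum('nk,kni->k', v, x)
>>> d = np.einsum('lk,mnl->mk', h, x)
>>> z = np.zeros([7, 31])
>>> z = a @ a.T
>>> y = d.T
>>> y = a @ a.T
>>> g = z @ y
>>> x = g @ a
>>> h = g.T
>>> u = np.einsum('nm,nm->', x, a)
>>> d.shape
(23, 31)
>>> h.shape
(23, 23)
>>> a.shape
(23, 2)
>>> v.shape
(23, 23)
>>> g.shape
(23, 23)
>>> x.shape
(23, 2)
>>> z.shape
(23, 23)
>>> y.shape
(23, 23)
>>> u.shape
()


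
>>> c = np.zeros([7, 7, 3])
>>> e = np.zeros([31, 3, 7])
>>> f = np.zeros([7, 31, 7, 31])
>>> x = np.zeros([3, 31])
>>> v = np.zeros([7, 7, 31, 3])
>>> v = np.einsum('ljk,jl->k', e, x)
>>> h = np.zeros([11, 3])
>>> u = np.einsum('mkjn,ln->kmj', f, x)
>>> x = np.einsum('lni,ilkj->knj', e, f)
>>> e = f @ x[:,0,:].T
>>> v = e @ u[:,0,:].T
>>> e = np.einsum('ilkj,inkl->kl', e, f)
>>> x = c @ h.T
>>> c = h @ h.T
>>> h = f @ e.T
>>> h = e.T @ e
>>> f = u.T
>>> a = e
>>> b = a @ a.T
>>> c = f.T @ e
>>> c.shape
(31, 7, 31)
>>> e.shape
(7, 31)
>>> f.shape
(7, 7, 31)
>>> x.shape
(7, 7, 11)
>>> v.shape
(7, 31, 7, 31)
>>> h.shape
(31, 31)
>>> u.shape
(31, 7, 7)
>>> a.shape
(7, 31)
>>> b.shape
(7, 7)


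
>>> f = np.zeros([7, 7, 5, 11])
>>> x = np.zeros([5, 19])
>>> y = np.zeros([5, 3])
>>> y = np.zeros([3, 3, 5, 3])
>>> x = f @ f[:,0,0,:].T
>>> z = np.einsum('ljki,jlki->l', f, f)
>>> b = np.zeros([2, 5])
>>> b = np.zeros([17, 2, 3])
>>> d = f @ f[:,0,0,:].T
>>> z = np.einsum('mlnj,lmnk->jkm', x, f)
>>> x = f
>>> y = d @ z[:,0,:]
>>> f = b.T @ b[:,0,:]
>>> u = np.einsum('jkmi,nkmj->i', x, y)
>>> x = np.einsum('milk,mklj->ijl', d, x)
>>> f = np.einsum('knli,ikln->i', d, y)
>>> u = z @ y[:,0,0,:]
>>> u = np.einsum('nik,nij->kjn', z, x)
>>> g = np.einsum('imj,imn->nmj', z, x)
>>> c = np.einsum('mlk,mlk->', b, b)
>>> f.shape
(7,)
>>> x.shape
(7, 11, 5)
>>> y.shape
(7, 7, 5, 7)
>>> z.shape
(7, 11, 7)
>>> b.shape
(17, 2, 3)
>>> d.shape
(7, 7, 5, 7)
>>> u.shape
(7, 5, 7)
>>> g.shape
(5, 11, 7)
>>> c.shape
()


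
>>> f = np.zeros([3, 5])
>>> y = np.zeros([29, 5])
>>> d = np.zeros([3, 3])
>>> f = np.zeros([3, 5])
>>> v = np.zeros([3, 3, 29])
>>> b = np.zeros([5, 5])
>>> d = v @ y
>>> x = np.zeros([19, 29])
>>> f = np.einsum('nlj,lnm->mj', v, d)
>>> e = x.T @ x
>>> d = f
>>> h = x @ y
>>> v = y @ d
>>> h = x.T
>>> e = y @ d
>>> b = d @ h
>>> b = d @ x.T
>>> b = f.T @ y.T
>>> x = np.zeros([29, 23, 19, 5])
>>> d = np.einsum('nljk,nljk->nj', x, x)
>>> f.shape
(5, 29)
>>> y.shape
(29, 5)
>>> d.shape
(29, 19)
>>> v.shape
(29, 29)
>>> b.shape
(29, 29)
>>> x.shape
(29, 23, 19, 5)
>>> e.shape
(29, 29)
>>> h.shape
(29, 19)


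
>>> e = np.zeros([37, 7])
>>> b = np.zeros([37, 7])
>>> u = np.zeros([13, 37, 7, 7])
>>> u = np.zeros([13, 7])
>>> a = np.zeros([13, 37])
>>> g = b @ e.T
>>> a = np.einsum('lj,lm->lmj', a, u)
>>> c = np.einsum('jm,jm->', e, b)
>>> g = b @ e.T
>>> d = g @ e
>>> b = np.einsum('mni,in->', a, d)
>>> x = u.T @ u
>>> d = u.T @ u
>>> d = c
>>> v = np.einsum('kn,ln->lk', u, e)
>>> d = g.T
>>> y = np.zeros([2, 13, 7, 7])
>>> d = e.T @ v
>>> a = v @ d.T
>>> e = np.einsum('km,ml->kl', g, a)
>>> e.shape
(37, 7)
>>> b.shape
()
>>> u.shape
(13, 7)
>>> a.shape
(37, 7)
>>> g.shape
(37, 37)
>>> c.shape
()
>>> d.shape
(7, 13)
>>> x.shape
(7, 7)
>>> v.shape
(37, 13)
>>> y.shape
(2, 13, 7, 7)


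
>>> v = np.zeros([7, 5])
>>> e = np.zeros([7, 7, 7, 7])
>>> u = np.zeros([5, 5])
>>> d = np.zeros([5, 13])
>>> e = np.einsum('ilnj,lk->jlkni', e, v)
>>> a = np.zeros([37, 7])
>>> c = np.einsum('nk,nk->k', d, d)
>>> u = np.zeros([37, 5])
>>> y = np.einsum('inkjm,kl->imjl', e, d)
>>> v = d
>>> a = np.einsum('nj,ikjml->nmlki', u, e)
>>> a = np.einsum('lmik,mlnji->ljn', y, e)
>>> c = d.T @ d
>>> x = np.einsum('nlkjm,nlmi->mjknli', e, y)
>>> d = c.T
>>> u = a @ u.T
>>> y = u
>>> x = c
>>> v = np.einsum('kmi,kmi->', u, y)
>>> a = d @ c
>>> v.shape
()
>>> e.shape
(7, 7, 5, 7, 7)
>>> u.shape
(7, 7, 37)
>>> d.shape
(13, 13)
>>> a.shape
(13, 13)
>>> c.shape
(13, 13)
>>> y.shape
(7, 7, 37)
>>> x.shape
(13, 13)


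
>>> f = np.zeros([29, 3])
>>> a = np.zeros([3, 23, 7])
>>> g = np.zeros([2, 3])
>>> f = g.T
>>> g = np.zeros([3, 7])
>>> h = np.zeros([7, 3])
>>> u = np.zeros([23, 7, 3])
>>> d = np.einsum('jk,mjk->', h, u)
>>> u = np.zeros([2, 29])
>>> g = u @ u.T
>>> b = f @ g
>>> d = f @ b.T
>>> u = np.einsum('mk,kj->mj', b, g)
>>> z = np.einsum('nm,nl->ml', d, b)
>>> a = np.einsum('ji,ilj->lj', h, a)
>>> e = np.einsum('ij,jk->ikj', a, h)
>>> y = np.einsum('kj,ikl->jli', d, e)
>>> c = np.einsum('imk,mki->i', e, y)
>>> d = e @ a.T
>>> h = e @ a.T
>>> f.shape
(3, 2)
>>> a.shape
(23, 7)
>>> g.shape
(2, 2)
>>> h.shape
(23, 3, 23)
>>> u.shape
(3, 2)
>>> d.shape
(23, 3, 23)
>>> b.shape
(3, 2)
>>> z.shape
(3, 2)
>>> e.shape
(23, 3, 7)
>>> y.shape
(3, 7, 23)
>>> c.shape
(23,)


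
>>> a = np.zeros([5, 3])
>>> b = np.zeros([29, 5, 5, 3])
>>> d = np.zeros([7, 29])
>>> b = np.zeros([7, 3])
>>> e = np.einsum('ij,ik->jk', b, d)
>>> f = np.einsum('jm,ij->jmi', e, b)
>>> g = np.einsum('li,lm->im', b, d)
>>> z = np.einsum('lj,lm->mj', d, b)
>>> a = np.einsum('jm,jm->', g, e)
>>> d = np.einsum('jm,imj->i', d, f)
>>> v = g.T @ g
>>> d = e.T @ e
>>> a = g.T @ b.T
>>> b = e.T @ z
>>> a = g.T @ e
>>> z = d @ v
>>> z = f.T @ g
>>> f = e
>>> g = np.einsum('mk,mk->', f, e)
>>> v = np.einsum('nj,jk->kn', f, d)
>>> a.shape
(29, 29)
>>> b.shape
(29, 29)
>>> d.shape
(29, 29)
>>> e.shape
(3, 29)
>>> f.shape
(3, 29)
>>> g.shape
()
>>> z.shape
(7, 29, 29)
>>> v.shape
(29, 3)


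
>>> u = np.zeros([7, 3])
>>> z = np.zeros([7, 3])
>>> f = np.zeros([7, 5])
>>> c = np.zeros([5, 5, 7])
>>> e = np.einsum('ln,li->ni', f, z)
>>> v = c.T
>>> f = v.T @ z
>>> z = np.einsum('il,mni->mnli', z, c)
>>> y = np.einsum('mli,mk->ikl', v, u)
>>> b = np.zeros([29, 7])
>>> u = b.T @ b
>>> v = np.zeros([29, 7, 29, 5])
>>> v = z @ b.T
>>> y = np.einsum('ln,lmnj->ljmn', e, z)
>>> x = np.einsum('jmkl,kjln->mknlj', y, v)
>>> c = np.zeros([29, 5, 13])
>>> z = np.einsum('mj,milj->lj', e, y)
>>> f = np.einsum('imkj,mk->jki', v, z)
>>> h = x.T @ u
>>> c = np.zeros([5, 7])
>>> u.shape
(7, 7)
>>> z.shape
(5, 3)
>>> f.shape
(29, 3, 5)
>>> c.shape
(5, 7)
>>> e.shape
(5, 3)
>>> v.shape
(5, 5, 3, 29)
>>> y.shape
(5, 7, 5, 3)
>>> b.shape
(29, 7)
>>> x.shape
(7, 5, 29, 3, 5)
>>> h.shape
(5, 3, 29, 5, 7)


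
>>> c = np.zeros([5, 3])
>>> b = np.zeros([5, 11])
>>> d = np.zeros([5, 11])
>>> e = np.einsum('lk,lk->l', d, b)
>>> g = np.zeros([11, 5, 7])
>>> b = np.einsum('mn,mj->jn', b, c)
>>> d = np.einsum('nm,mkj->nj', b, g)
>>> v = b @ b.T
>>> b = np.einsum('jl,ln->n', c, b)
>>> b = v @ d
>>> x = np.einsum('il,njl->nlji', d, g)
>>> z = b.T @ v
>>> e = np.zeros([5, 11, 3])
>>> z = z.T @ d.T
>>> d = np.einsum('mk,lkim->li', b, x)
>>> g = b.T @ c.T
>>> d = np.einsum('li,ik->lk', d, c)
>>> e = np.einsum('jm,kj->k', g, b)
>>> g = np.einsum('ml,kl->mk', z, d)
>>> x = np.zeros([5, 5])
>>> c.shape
(5, 3)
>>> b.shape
(3, 7)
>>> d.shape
(11, 3)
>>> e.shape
(3,)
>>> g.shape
(3, 11)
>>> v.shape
(3, 3)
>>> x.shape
(5, 5)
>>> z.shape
(3, 3)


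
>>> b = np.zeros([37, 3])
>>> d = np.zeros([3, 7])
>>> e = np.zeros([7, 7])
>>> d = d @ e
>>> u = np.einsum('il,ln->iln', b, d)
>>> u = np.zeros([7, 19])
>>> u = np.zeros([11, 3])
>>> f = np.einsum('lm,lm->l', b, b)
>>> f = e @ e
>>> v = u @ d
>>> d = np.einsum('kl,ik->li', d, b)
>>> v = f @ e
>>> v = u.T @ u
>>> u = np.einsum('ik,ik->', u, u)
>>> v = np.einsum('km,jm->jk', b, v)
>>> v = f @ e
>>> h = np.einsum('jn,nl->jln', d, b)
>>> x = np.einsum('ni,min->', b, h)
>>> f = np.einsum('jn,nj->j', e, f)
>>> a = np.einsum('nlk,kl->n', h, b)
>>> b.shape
(37, 3)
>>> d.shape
(7, 37)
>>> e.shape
(7, 7)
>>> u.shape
()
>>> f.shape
(7,)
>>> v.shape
(7, 7)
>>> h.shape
(7, 3, 37)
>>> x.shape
()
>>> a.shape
(7,)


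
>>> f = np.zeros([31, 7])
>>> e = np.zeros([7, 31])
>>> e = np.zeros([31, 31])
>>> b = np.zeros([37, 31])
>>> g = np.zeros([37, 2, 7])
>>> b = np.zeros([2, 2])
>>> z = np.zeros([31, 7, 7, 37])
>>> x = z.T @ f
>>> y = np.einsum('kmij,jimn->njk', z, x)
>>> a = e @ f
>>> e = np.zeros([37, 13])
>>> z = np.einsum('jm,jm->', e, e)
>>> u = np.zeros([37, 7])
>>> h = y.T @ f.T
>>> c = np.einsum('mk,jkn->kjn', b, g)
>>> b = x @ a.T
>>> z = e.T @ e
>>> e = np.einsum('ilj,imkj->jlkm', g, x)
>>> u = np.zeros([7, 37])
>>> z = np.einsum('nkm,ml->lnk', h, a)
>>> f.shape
(31, 7)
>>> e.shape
(7, 2, 7, 7)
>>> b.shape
(37, 7, 7, 31)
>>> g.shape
(37, 2, 7)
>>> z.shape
(7, 31, 37)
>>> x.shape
(37, 7, 7, 7)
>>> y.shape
(7, 37, 31)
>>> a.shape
(31, 7)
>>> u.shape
(7, 37)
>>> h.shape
(31, 37, 31)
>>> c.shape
(2, 37, 7)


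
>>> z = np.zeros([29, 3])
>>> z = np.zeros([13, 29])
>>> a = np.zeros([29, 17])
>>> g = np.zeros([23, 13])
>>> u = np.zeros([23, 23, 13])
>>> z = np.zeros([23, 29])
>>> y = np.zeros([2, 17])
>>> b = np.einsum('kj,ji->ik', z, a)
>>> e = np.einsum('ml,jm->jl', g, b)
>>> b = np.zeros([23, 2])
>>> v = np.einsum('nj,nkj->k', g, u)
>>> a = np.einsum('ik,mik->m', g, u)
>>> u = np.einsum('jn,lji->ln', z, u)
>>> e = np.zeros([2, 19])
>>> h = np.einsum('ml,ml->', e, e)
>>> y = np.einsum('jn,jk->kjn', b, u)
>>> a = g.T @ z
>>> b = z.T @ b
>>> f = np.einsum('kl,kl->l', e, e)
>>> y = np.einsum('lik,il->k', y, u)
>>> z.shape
(23, 29)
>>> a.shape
(13, 29)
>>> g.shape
(23, 13)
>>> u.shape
(23, 29)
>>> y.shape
(2,)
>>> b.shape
(29, 2)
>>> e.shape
(2, 19)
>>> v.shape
(23,)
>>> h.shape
()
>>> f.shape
(19,)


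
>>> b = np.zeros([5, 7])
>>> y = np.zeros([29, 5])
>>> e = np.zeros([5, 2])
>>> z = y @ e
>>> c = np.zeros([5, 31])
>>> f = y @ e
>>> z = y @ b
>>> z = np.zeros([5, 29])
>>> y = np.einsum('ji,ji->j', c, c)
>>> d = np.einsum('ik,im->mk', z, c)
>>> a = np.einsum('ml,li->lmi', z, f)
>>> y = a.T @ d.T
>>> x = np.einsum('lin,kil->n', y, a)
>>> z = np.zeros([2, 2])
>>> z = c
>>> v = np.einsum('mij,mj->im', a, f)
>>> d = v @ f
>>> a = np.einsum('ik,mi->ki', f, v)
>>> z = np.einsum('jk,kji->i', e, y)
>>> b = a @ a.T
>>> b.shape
(2, 2)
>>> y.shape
(2, 5, 31)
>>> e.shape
(5, 2)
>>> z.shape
(31,)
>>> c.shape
(5, 31)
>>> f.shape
(29, 2)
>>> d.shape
(5, 2)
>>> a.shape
(2, 29)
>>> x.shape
(31,)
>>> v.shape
(5, 29)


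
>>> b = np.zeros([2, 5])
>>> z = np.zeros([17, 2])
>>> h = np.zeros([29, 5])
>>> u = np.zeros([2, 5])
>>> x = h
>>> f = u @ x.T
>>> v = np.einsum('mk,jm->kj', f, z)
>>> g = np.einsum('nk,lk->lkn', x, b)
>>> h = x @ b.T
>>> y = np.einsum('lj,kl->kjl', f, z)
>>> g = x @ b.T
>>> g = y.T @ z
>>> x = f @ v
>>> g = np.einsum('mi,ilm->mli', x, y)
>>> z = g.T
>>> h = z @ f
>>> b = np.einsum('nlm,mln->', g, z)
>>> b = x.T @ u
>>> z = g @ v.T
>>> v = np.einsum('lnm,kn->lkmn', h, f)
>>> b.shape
(17, 5)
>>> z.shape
(2, 29, 29)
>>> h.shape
(17, 29, 29)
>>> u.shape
(2, 5)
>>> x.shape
(2, 17)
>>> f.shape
(2, 29)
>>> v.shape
(17, 2, 29, 29)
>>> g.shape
(2, 29, 17)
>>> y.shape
(17, 29, 2)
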